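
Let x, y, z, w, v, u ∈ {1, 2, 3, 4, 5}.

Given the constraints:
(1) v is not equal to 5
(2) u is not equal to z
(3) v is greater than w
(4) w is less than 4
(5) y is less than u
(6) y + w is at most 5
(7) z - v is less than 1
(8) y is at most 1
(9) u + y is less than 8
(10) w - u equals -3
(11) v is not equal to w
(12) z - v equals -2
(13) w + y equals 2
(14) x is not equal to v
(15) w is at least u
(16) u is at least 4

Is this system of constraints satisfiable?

Unsatisfiable

From constraints 15 and 16: w ≥ u and u ≥ 4, so w ≥ 4. From constraint 4: w ≤ 3. But 3 < 4, so no value of w works.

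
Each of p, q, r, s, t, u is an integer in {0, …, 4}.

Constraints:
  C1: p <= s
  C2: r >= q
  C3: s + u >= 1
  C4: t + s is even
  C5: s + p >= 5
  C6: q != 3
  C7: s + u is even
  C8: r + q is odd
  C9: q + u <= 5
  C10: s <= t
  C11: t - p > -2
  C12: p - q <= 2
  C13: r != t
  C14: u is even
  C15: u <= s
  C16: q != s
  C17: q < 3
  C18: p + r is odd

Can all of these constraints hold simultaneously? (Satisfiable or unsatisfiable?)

Satisfiable

Try p = 4, q = 2, r = 3, s = 4, t = 4, u = 0.
Check constraint 3: s + u = 4; constraint 5: s + p = 8. The remaining constraints are straightforward to verify.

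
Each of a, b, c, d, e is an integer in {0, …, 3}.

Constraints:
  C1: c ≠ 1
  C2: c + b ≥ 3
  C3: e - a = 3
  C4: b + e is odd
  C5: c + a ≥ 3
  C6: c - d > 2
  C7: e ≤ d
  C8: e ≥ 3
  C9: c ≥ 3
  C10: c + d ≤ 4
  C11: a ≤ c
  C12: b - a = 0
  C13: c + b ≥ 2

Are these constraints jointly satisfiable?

From constraint 9: c ≥ 3. From constraints 7 and 8: d ≥ e ≥ 3. Hence c + d ≥ 6. But constraint 10 requires c + d ≤ 4, and 4 < 6. Contradiction.

Unsatisfiable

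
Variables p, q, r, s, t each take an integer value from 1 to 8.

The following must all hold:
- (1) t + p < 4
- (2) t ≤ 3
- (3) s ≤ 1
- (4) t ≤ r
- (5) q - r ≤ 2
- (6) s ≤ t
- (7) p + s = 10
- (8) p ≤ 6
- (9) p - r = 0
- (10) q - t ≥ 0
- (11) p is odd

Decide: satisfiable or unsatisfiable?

From constraint 8: p ≤ 6. From constraints 2 and 6: s ≤ t ≤ 3. Hence p + s ≤ 9. But constraint 7 requires p + s = 10, and 10 > 9. Contradiction.

Unsatisfiable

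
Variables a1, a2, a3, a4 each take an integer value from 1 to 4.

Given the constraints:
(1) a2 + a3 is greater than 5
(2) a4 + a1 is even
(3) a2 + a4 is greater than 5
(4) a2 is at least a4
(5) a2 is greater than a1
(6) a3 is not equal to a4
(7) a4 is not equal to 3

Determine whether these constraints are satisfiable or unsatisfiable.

Satisfiable

Take a1 = 2, a2 = 4, a3 = 4, a4 = 2. Then constraint 1: a2 + a3 = 8; constraint 3: a2 + a4 = 6, and every other listed constraint is also met.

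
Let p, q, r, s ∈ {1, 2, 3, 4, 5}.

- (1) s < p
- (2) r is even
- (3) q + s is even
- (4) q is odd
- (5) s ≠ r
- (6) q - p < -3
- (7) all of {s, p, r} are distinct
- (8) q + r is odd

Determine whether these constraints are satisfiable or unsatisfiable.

One satisfying assignment is p = 5, q = 1, r = 4, s = 1.
For the less obvious constraints — constraint 2: r = 4 is even; constraint 6: q - p = -4; constraint 7: values 1, 5, 4 are distinct — and the others hold by inspection.

Satisfiable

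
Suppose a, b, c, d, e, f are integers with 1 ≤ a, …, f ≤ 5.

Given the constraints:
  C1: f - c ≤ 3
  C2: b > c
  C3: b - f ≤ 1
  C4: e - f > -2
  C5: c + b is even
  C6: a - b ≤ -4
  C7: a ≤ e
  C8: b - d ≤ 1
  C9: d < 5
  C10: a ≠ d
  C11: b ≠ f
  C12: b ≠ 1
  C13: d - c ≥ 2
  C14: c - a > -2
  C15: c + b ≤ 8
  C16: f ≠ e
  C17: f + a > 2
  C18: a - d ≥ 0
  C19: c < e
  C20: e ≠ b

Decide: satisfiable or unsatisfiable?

Unsatisfiable

Constraints 1, 3, 6, 13, and 18 give a − d ≥ 0, d − c ≥ 2, c − f ≥ -3, f − b ≥ -1, b − a ≥ 4.
Adding all 5 inequalities: the left sides telescope to 0, and the right sides sum to 0 + 2 + (-3) + (-1) + 4 = 2. So 0 ≥ 2, which is false.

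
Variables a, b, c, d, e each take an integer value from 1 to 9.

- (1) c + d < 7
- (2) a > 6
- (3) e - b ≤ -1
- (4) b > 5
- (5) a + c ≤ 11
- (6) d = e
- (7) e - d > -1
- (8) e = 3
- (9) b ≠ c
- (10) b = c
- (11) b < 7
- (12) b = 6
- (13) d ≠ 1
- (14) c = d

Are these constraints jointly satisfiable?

Constraint 12 fixes b = 6 and constraint 8 fixes e = 3. Constraints 6, 10, and 14 give b = c = d = e, so b = e. But 6 ≠ 3 — contradiction.

Unsatisfiable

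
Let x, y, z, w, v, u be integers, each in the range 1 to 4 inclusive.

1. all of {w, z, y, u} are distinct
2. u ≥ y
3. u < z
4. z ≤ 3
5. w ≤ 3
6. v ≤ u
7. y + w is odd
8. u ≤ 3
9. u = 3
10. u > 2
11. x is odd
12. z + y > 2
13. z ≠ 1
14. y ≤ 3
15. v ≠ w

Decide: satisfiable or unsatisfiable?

Unsatisfiable

Constraints 4, 5, 8, and 14 confine each of w, z, y, u to the 3 values {1, …, 3} (the domain already gives each ≥ 1).
Constraint 1 requires all 4 of them to be distinct, but only 3 values are available — impossible by the pigeonhole principle.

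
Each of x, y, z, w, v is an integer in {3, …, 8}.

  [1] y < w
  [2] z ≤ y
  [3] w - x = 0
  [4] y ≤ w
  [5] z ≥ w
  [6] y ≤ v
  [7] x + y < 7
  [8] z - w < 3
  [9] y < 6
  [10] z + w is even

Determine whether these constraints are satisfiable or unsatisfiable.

Unsatisfiable

Constraints 1, 2, and 5 give z ≤ y, y < w, w ≤ z. Chaining: z ≤ y < w ≤ z, which forces z < z — impossible.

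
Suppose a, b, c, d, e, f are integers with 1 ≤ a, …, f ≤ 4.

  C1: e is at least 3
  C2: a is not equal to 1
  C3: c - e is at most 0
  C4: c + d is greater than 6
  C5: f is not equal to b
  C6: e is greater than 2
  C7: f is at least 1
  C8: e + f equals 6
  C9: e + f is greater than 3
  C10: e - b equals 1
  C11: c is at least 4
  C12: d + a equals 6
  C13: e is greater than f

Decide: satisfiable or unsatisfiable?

Setting (a, b, c, d, e, f) = (3, 3, 4, 3, 4, 2) satisfies everything: constraint 3: c - e = 0; constraint 4: c + d = 7, and the others follow.

Satisfiable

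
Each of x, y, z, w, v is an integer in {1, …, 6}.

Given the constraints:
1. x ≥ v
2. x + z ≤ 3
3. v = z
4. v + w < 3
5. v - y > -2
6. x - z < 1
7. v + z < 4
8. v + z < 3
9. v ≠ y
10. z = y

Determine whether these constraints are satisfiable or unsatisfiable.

Unsatisfiable

From constraints 3 and 10, v = z = y, so v = y. But constraint 9 says v ≠ y. Contradiction.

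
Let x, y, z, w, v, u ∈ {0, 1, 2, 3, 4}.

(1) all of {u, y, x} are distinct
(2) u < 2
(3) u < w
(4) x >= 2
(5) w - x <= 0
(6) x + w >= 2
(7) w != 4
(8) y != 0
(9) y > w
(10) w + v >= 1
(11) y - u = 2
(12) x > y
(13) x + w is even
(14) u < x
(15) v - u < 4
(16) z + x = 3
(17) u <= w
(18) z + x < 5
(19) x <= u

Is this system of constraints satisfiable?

Constraints 3, 9, 12, and 19 give w < y, y < x, x ≤ u, u < w. Chaining: w < y < x ≤ u < w, which forces w < w — impossible.

Unsatisfiable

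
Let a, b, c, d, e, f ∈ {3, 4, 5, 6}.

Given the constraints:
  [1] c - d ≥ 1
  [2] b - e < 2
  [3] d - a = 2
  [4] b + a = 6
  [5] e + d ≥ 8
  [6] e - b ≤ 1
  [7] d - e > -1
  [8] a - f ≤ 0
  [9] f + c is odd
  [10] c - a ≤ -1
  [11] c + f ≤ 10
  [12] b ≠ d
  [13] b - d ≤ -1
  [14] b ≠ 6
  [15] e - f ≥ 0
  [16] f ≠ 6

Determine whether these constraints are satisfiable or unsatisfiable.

Unsatisfiable

Constraints 1, 6, 8, 10, 13, and 15 give e − f ≥ 0, f − a ≥ 0, a − c ≥ 1, c − d ≥ 1, d − b ≥ 1, b − e ≥ -1.
Adding all 6 inequalities: the left sides telescope to 0, and the right sides sum to 0 + 0 + 1 + 1 + 1 + (-1) = 2. So 0 ≥ 2, which is false.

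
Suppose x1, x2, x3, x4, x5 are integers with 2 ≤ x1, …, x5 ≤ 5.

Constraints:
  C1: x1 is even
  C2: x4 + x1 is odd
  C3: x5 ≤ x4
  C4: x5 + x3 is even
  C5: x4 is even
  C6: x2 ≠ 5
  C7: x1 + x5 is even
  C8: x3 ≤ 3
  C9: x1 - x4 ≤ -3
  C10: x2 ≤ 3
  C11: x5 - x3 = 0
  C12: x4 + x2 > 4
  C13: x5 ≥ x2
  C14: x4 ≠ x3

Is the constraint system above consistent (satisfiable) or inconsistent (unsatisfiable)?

Constraint 5 makes x4 even and constraint 1 makes x1 even, so x4 + x1 must be even. Constraint 2 says x4 + x1 is odd — contradiction.

Unsatisfiable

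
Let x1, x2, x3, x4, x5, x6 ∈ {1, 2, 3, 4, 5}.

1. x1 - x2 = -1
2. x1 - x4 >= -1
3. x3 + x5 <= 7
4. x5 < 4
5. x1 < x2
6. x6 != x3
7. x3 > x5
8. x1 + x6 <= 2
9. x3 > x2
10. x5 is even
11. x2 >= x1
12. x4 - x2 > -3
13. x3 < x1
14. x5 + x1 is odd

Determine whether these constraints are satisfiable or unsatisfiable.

Unsatisfiable

Constraints 5, 9, and 13 give x3 < x1, x1 < x2, x2 < x3. Chaining: x3 < x1 < x2 < x3, which forces x3 < x3 — impossible.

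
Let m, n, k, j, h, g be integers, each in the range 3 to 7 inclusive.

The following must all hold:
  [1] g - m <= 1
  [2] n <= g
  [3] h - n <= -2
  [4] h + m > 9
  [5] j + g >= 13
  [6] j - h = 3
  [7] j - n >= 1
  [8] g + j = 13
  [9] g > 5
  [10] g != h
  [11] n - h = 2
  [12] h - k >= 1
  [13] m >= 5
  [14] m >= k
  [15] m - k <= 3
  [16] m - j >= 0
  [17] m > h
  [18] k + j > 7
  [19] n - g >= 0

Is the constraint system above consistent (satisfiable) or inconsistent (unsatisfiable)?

Constraints 3, 7, 12, 15, and 16 give k − m ≥ -3, m − j ≥ 0, j − n ≥ 1, n − h ≥ 2, h − k ≥ 1.
Adding all 5 inequalities: the left sides telescope to 0, and the right sides sum to (-3) + 0 + 1 + 2 + 1 = 1. So 0 ≥ 1, which is false.

Unsatisfiable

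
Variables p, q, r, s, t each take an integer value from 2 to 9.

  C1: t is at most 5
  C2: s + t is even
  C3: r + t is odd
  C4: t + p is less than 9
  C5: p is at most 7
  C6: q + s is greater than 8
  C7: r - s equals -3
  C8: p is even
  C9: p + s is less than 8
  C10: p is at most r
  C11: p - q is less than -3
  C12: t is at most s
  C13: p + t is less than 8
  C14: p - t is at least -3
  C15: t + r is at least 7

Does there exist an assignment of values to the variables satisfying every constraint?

Satisfiable

Setting (p, q, r, s, t) = (2, 6, 2, 5, 5) satisfies everything: constraint 4: t + p = 7; constraint 6: q + s = 11; constraint 7: r - s = -3, and the others follow.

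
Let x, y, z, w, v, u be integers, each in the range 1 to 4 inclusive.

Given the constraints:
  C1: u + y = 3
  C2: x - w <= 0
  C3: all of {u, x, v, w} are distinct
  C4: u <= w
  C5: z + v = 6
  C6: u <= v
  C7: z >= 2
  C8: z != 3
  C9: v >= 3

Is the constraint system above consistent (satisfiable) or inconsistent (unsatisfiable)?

Take x = 1, y = 1, z = 2, w = 3, v = 4, u = 2. Then constraint 1: u + y = 3; constraint 2: x - w = -2; constraint 5: z + v = 6, and every other listed constraint is also met.

Satisfiable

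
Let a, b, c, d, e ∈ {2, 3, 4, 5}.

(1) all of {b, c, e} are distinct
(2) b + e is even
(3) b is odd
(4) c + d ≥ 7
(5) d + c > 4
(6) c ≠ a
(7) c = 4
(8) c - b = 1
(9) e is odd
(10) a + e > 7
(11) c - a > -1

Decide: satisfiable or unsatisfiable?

Take a = 3, b = 3, c = 4, d = 3, e = 5. Then constraint 4: c + d = 7; constraint 5: d + c = 7; constraint 8: c - b = 1, and every other listed constraint is also met.

Satisfiable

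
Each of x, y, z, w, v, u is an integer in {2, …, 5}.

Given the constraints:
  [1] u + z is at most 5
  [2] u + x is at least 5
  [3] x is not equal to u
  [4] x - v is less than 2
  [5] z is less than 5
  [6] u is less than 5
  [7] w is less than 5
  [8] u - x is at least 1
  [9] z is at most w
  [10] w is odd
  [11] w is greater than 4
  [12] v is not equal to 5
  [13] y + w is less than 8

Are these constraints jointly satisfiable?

From constraint 11: w ≥ 5. From constraint 7: w ≤ 4. But 4 < 5, so no value of w works.

Unsatisfiable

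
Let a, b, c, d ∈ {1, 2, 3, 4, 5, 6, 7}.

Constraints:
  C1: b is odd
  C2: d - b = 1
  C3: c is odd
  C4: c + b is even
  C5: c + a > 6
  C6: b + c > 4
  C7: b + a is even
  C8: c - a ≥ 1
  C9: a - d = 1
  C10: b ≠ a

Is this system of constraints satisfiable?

The assignment a = 3, b = 1, c = 5, d = 2 works:
  constraint 2 holds since d - b = 1.
  constraint 5 holds since c + a = 8.
The rest check out directly.

Satisfiable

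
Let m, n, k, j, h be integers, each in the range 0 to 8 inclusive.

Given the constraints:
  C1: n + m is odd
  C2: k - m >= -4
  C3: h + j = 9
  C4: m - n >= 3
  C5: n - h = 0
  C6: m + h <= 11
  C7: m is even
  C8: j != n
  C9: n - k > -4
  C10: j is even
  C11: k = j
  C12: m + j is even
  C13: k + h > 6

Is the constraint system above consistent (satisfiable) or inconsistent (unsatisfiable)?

Satisfiable

The assignment m = 8, n = 3, k = 6, j = 6, h = 3 works:
  constraint 2 holds since k - m = -2.
  constraint 3 holds since h + j = 9.
The rest check out directly.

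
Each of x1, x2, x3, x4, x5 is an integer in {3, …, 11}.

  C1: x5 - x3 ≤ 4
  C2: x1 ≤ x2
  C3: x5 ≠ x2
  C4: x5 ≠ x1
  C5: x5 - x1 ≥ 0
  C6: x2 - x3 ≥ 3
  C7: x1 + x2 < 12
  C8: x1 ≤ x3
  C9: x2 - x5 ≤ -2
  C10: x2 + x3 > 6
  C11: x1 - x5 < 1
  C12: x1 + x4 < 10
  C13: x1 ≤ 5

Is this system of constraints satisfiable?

Constraints 1, 6, and 9 give x2 − x3 ≥ 3, x3 − x5 ≥ -4, x5 − x2 ≥ 2.
Adding all 3 inequalities: the left sides telescope to 0, and the right sides sum to 3 + (-4) + 2 = 1. So 0 ≥ 1, which is false.

Unsatisfiable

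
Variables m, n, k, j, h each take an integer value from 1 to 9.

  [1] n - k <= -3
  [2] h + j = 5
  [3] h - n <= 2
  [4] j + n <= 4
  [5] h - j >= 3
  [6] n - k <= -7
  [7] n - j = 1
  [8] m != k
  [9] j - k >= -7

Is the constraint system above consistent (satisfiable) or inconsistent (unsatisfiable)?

Unsatisfiable

Constraints 3, 5, 6, and 9 give k − n ≥ 7, n − h ≥ -2, h − j ≥ 3, j − k ≥ -7.
Adding all 4 inequalities: the left sides telescope to 0, and the right sides sum to 7 + (-2) + 3 + (-7) = 1. So 0 ≥ 1, which is false.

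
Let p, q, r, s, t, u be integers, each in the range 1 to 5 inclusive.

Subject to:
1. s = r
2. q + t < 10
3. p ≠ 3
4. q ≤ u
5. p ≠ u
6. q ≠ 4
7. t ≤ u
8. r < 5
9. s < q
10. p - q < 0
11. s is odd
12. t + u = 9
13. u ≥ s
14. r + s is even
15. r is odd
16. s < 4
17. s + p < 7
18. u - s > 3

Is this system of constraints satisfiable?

Satisfiable

One satisfying assignment is p = 4, q = 5, r = 1, s = 1, t = 4, u = 5.
For the less obvious constraints — constraint 2: q + t = 9; constraint 10: p - q = -1 — and the others hold by inspection.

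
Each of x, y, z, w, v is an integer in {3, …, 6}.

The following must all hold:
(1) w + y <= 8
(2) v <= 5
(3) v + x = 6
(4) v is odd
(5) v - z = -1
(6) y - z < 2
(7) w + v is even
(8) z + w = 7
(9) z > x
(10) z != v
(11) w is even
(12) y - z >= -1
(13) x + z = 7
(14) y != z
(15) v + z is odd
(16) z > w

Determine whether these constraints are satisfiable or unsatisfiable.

Unsatisfiable

Constraint 11 makes w even and constraint 4 makes v odd, so w + v must be odd. Constraint 7 says w + v is even — contradiction.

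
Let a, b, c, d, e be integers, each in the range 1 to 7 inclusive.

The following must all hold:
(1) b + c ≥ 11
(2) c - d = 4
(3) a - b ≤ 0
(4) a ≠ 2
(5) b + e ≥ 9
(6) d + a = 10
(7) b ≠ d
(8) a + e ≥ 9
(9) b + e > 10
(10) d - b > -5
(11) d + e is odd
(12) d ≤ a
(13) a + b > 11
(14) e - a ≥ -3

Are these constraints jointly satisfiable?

Satisfiable

The assignment a = 7, b = 7, c = 7, d = 3, e = 4 works:
  constraint 1 holds since b + c = 14.
  constraint 2 holds since c - d = 4.
The rest check out directly.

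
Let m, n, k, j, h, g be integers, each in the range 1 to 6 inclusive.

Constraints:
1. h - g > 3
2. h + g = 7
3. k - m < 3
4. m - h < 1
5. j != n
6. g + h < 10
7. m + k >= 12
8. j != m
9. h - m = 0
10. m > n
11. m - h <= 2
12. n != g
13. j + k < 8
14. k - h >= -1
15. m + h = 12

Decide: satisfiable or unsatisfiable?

Satisfiable

The assignment m = 6, n = 5, k = 6, j = 1, h = 6, g = 1 works:
  constraint 1 holds since h - g = 5.
  constraint 2 holds since h + g = 7.
  constraint 3 holds since k - m = 0.
The rest check out directly.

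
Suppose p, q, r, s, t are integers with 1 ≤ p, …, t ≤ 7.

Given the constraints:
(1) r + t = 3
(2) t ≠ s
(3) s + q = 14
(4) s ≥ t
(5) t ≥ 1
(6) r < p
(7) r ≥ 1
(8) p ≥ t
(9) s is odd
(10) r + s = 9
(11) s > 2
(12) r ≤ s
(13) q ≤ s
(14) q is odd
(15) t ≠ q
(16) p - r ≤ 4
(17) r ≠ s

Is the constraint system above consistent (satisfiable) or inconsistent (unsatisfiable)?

Satisfiable

Try p = 3, q = 7, r = 2, s = 7, t = 1.
Check constraint 1: r + t = 3; constraint 3: s + q = 14; constraint 10: r + s = 9. The remaining constraints are straightforward to verify.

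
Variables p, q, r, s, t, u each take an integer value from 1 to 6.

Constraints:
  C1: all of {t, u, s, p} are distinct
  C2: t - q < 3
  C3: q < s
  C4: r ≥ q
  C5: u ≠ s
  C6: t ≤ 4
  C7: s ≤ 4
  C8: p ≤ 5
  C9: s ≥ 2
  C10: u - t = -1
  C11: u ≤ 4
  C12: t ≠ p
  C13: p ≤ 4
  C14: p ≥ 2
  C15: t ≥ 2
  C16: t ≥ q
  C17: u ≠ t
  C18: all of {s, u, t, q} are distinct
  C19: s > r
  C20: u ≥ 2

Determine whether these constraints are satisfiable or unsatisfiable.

Unsatisfiable

Constraints 6, 7, 9, 11, 13, 14, 15, and 20 confine each of t, u, s, p to the 3 values {2, …, 4}.
Constraint 1 requires all 4 of them to be distinct, but only 3 values are available — impossible by the pigeonhole principle.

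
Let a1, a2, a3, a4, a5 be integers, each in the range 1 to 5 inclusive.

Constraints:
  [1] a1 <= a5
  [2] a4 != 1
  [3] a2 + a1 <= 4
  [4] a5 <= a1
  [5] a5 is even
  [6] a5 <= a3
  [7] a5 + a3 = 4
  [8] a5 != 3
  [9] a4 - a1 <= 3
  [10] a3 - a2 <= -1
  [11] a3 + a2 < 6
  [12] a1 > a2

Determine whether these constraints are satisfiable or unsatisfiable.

Unsatisfiable

Constraints 1, 6, 10, and 12 give a1 ≤ a5, a5 ≤ a3, a3 < a2, a2 < a1. Chaining: a1 ≤ a5 ≤ a3 < a2 < a1, which forces a1 < a1 — impossible.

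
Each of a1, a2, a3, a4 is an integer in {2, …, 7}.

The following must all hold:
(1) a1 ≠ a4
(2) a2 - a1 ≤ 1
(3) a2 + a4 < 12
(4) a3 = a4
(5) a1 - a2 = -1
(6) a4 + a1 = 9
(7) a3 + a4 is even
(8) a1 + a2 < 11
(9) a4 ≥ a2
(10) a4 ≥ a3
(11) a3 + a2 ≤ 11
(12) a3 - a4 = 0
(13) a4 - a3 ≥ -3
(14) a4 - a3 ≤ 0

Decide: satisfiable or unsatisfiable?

Try a1 = 4, a2 = 5, a3 = 5, a4 = 5.
Check constraint 2: a2 - a1 = 1; constraint 3: a2 + a4 = 10; constraint 5: a1 - a2 = -1. The remaining constraints are straightforward to verify.

Satisfiable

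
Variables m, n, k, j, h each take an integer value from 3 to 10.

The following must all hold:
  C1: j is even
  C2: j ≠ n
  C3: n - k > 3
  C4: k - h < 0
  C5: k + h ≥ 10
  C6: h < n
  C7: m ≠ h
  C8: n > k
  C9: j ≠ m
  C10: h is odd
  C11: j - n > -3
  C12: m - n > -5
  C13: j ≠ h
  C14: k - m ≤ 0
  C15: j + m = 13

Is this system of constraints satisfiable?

Satisfiable

One satisfying assignment is m = 5, n = 9, k = 5, j = 8, h = 7.
For the less obvious constraints — constraint 3: n - k = 4; constraint 4: k - h = -2 — and the others hold by inspection.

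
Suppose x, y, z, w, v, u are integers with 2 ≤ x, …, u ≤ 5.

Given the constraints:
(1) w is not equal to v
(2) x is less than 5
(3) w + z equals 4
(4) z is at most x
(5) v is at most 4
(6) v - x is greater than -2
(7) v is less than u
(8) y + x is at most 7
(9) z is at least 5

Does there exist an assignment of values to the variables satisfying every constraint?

Unsatisfiable

From constraints 4 and 9: x ≥ z and z ≥ 5, so x ≥ 5. From constraint 2: x ≤ 4. But 4 < 5, so no value of x works.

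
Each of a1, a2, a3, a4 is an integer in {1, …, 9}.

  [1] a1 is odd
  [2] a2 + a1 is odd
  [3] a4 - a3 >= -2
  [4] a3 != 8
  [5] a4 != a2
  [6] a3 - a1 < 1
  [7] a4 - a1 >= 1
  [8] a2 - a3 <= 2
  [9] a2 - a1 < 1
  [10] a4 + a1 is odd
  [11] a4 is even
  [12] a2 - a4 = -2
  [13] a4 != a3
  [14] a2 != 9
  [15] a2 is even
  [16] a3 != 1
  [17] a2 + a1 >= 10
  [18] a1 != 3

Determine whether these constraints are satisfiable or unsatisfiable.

The assignment a1 = 7, a2 = 6, a3 = 7, a4 = 8 works:
  constraint 3 holds since a4 - a3 = 1.
  constraint 6 holds since a3 - a1 = 0.
The rest check out directly.

Satisfiable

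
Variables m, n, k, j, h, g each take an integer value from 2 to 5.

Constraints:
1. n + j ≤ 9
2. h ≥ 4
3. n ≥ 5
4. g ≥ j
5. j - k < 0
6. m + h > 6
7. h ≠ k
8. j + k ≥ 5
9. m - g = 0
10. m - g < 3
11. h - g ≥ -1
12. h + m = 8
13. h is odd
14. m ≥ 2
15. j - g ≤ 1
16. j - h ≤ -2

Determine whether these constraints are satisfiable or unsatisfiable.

Satisfiable

Take m = 3, n = 5, k = 3, j = 2, h = 5, g = 3. Then constraint 1: n + j = 7; constraint 5: j - k = -1, and every other listed constraint is also met.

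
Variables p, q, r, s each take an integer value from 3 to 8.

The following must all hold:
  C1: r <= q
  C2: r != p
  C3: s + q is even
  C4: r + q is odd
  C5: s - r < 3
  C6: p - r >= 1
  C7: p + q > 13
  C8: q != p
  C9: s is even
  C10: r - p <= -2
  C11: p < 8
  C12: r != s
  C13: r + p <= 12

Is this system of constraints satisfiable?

Satisfiable

Try p = 7, q = 8, r = 5, s = 6.
Check constraint 5: s - r = 1; constraint 6: p - r = 2; constraint 7: p + q = 15. The remaining constraints are straightforward to verify.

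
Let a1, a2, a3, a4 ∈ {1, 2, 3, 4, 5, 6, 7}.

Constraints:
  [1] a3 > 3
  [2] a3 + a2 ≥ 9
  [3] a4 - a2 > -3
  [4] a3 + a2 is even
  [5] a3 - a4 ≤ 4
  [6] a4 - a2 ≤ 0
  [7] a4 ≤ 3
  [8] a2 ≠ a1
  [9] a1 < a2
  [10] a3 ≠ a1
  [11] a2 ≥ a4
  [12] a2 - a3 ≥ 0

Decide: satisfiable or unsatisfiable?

Take a1 = 3, a2 = 5, a3 = 5, a4 = 3. Then constraint 2: a3 + a2 = 10; constraint 3: a4 - a2 = -2; constraint 5: a3 - a4 = 2, and every other listed constraint is also met.

Satisfiable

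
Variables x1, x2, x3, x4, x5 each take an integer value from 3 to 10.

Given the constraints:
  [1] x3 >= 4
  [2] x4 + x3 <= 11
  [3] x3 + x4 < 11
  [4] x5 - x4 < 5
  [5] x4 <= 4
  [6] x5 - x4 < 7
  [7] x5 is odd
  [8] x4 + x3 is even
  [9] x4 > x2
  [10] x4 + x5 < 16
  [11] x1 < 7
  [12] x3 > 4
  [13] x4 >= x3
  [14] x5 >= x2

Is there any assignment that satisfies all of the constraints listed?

Unsatisfiable

From constraint 12: x3 ≥ 5. From constraints 5 and 13: x3 ≤ x4 and x4 ≤ 4, so x3 ≤ 4. But 4 < 5, so no value of x3 works.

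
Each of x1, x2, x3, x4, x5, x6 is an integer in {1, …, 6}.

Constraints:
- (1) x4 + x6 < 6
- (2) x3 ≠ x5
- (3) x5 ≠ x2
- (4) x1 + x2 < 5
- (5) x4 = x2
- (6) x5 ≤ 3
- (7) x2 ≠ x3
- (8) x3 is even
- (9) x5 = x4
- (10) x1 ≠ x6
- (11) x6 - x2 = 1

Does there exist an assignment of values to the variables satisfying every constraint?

From constraints 5 and 9, x5 = x4 = x2, so x5 = x2. But constraint 3 says x5 ≠ x2. Contradiction.

Unsatisfiable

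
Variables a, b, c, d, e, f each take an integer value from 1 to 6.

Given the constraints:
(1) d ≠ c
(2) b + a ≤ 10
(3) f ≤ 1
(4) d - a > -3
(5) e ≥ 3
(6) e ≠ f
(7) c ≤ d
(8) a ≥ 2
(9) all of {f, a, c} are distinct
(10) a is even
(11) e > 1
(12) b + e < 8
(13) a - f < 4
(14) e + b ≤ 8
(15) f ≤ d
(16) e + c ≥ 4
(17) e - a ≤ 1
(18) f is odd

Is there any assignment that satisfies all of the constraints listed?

Satisfiable

The assignment a = 4, b = 3, c = 2, d = 3, e = 4, f = 1 works:
  constraint 2 holds since b + a = 7.
  constraint 4 holds since d - a = -1.
The rest check out directly.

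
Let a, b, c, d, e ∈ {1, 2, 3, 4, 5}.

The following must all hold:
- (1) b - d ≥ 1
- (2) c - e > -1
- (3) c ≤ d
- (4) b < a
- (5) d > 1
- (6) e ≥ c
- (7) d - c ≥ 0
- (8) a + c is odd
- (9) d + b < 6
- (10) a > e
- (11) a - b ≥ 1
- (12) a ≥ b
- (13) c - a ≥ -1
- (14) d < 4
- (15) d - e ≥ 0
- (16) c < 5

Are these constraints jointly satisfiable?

Unsatisfiable

Constraints 1, 7, 11, and 13 give b − d ≥ 1, d − c ≥ 0, c − a ≥ -1, a − b ≥ 1.
Adding all 4 inequalities: the left sides telescope to 0, and the right sides sum to 1 + 0 + (-1) + 1 = 1. So 0 ≥ 1, which is false.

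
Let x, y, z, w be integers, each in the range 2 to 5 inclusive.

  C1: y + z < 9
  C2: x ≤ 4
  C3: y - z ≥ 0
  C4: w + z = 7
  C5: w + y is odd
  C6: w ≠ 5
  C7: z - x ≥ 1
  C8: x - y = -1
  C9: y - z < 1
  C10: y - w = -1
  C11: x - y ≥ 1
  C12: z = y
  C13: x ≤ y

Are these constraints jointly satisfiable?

Unsatisfiable

Constraints 3, 7, and 11 give x − y ≥ 1, y − z ≥ 0, z − x ≥ 1.
Adding all 3 inequalities: the left sides telescope to 0, and the right sides sum to 1 + 0 + 1 = 2. So 0 ≥ 2, which is false.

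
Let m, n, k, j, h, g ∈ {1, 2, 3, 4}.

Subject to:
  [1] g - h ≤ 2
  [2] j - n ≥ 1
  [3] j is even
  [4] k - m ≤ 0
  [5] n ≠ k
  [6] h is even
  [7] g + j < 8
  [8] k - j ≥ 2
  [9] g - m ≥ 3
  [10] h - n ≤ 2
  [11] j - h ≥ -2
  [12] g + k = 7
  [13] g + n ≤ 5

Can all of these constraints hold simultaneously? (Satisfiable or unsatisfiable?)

Unsatisfiable

Constraints 1, 2, 4, 8, 9, and 10 give m − k ≥ 0, k − j ≥ 2, j − n ≥ 1, n − h ≥ -2, h − g ≥ -2, g − m ≥ 3.
Adding all 6 inequalities: the left sides telescope to 0, and the right sides sum to 0 + 2 + 1 + (-2) + (-2) + 3 = 2. So 0 ≥ 2, which is false.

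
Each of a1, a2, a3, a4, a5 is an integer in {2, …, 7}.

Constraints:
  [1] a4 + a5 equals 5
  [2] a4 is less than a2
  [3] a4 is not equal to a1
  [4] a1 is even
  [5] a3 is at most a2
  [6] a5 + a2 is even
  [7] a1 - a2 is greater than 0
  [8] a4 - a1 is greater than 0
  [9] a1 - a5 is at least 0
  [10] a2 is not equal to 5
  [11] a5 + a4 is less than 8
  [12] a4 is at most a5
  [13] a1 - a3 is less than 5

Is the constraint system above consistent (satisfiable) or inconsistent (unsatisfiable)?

Constraints 2, 7, and 8 give a2 < a1, a1 < a4, a4 < a2. Chaining: a2 < a1 < a4 < a2, which forces a2 < a2 — impossible.

Unsatisfiable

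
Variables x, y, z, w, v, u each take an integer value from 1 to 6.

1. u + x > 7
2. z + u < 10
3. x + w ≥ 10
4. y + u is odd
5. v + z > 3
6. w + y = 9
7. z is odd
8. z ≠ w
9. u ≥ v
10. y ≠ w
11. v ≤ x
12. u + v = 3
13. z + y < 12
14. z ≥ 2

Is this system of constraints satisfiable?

Try x = 6, y = 5, z = 5, w = 4, v = 1, u = 2.
Check constraint 1: u + x = 8; constraint 2: z + u = 7. The remaining constraints are straightforward to verify.

Satisfiable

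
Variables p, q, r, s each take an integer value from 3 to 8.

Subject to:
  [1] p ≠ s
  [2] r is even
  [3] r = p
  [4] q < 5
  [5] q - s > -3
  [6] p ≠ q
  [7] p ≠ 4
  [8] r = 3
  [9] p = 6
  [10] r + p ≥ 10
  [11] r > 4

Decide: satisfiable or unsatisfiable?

Unsatisfiable

Constraint 8 fixes r = 3 and constraint 9 fixes p = 6, but constraint 3 requires r = p. Since 3 ≠ 6, contradiction.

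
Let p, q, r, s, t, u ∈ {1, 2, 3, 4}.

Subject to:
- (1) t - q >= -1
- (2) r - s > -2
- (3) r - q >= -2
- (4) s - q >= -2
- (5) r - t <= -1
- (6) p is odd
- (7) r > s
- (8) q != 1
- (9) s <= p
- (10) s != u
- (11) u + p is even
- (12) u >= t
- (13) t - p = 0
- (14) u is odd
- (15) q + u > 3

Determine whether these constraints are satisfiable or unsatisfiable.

Take p = 3, q = 3, r = 2, s = 1, t = 3, u = 3. Then constraint 1: t - q = 0; constraint 2: r - s = 1, and every other listed constraint is also met.

Satisfiable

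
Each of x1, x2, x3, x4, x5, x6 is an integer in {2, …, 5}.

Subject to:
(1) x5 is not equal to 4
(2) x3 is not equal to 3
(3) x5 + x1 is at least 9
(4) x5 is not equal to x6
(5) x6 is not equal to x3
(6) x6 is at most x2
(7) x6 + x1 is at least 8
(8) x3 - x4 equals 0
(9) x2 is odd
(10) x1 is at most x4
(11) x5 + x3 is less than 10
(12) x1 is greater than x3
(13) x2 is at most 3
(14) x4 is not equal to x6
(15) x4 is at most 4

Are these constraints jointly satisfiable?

From constraints 6 and 13: x6 ≤ x2 ≤ 3. From constraints 10 and 15: x1 ≤ x4 ≤ 4. Hence x6 + x1 ≤ 7. But constraint 7 requires x6 + x1 ≥ 8, and 8 > 7. Contradiction.

Unsatisfiable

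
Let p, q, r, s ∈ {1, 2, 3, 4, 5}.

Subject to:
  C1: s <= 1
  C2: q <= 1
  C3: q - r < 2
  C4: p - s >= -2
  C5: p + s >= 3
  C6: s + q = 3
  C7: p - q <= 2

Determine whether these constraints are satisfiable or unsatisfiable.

Unsatisfiable

From constraint 1: s ≤ 1. From constraint 2: q ≤ 1. Hence s + q ≤ 2. But constraint 6 requires s + q = 3, and 3 > 2. Contradiction.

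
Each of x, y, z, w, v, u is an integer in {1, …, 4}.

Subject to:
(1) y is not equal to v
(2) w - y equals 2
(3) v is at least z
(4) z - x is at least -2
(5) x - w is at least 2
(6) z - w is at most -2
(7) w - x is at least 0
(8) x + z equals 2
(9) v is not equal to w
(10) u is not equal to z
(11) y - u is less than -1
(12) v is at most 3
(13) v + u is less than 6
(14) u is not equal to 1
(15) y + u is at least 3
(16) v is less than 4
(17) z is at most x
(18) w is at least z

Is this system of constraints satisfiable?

Constraints 4, 5, and 6 give z − x ≥ -2, x − w ≥ 2, w − z ≥ 2.
Adding all 3 inequalities: the left sides telescope to 0, and the right sides sum to (-2) + 2 + 2 = 2. So 0 ≥ 2, which is false.

Unsatisfiable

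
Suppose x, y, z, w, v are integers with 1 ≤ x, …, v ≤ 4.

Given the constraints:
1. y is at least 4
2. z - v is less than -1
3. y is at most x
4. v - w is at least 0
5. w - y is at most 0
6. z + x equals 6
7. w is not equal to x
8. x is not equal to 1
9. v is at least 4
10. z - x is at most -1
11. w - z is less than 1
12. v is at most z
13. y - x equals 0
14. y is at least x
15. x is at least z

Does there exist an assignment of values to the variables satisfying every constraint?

From constraints 9 and 12: z ≥ v ≥ 4. From constraints 1 and 3: x ≥ y ≥ 4. Hence z + x ≥ 8. But constraint 6 requires z + x = 6, and 6 < 8. Contradiction.

Unsatisfiable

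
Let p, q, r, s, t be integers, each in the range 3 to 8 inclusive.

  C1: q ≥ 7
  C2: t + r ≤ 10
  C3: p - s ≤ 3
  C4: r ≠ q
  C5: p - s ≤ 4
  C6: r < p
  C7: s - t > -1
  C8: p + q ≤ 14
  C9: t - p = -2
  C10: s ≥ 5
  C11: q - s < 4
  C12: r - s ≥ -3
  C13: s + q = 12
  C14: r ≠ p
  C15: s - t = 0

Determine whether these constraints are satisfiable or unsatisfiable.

Take p = 7, q = 7, r = 4, s = 5, t = 5. Then constraint 2: t + r = 9; constraint 3: p - s = 2, and every other listed constraint is also met.

Satisfiable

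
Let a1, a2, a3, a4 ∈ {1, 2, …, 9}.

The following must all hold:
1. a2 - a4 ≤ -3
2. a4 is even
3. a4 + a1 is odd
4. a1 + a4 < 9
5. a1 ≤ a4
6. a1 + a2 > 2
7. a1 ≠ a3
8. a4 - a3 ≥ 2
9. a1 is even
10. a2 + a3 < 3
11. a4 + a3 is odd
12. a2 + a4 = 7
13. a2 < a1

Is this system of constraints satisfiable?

Constraint 2 makes a4 even and constraint 9 makes a1 even, so a4 + a1 must be even. Constraint 3 says a4 + a1 is odd — contradiction.

Unsatisfiable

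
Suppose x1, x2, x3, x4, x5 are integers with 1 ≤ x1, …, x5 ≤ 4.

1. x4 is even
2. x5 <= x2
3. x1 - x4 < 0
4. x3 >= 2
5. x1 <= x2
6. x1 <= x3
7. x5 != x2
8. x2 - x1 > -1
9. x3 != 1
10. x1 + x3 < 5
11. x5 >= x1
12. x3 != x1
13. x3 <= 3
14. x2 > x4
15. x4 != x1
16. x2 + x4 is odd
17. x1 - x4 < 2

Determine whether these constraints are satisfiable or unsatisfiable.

One satisfying assignment is x1 = 1, x2 = 3, x3 = 2, x4 = 2, x5 = 1.
For the less obvious constraints — constraint 3: x1 - x4 = -1; constraint 8: x2 - x1 = 2 — and the others hold by inspection.

Satisfiable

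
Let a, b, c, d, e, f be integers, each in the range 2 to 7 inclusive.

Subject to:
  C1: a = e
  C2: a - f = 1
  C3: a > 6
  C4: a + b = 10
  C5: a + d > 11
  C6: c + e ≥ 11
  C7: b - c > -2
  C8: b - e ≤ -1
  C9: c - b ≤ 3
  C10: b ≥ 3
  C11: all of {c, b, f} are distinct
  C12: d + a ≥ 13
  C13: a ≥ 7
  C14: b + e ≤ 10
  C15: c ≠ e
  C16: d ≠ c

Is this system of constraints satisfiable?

Setting (a, b, c, d, e, f) = (7, 3, 4, 7, 7, 6) satisfies everything: constraint 2: a - f = 1; constraint 4: a + b = 10, and the others follow.

Satisfiable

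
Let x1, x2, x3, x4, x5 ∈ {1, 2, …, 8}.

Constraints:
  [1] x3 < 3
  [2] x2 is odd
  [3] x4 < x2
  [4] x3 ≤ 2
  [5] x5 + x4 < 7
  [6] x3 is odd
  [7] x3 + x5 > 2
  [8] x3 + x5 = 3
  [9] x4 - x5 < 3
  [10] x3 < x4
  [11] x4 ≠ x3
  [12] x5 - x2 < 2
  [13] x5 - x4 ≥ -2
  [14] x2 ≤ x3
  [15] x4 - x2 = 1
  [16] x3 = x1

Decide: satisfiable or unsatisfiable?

Constraints 3, 10, and 14 give x3 < x4, x4 < x2, x2 ≤ x3. Chaining: x3 < x4 < x2 ≤ x3, which forces x3 < x3 — impossible.

Unsatisfiable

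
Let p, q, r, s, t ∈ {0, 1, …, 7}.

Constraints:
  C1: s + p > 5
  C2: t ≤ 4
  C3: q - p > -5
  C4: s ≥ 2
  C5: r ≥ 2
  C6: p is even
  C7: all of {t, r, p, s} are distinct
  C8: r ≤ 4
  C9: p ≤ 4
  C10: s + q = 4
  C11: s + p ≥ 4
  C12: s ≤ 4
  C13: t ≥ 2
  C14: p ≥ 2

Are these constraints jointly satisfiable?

Constraints 2, 4, 5, 8, 9, 12, 13, and 14 confine each of t, r, p, s to the 3 values {2, …, 4}.
Constraint 7 requires all 4 of them to be distinct, but only 3 values are available — impossible by the pigeonhole principle.

Unsatisfiable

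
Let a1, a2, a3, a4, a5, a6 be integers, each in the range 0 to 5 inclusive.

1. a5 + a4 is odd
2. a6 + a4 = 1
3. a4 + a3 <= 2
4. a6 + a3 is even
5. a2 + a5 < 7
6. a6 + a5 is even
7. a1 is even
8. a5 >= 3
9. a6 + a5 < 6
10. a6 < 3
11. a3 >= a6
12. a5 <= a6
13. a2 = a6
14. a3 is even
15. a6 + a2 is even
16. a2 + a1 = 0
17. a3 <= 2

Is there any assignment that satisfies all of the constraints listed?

Unsatisfiable

From constraints 8 and 12: a6 ≥ a5 and a5 ≥ 3, so a6 ≥ 3. From constraints 11 and 17: a6 ≤ a3 and a3 ≤ 2, so a6 ≤ 2. But 2 < 3, so no value of a6 works.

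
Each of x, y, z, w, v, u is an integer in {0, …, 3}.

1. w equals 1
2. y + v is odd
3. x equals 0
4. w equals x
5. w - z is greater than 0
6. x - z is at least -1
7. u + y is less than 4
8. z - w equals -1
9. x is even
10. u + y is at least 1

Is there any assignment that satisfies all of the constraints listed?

Unsatisfiable

Constraint 1 fixes w = 1 and constraint 3 fixes x = 0, but constraint 4 requires w = x. Since 1 ≠ 0, contradiction.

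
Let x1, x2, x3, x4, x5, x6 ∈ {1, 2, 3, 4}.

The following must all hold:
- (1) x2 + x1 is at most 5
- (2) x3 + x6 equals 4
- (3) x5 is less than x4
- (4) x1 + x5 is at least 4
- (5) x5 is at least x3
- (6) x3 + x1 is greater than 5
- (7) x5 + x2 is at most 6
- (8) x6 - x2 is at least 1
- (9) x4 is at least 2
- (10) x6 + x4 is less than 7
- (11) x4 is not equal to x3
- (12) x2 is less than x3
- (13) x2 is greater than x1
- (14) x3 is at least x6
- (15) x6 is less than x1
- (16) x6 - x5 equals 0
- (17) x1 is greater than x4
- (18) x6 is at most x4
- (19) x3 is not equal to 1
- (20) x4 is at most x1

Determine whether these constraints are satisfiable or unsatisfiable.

Unsatisfiable

Constraints 3, 5, 12, 13, and 17 give x3 ≤ x5, x5 < x4, x4 < x1, x1 < x2, x2 < x3. Chaining: x3 ≤ x5 < x4 < x1 < x2 < x3, which forces x3 < x3 — impossible.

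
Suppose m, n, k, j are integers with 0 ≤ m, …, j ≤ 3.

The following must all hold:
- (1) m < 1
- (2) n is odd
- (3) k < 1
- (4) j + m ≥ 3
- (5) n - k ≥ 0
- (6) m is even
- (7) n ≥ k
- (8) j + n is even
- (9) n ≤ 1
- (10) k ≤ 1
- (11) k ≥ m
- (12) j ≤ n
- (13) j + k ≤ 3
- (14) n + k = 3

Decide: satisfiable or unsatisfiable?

From constraints 9 and 12: j ≤ n ≤ 1. From constraints 10 and 11: m ≤ k ≤ 1. Hence j + m ≤ 2. But constraint 4 requires j + m ≥ 3, and 3 > 2. Contradiction.

Unsatisfiable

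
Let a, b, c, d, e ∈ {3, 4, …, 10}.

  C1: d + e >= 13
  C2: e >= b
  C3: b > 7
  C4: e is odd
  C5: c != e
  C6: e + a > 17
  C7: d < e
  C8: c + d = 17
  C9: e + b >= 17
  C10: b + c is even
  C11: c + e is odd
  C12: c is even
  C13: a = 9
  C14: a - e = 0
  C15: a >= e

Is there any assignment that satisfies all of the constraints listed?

The assignment a = 9, b = 8, c = 10, d = 7, e = 9 works:
  constraint 1 holds since d + e = 16.
  constraint 6 holds since e + a = 18.
The rest check out directly.

Satisfiable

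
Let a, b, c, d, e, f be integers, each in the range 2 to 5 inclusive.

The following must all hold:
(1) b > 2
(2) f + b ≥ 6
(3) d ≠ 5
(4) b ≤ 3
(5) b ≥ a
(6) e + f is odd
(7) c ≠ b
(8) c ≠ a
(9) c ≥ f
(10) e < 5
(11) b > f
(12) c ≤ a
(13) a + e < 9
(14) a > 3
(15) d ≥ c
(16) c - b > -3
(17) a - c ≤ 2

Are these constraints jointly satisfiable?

Unsatisfiable

From constraint 14: a ≥ 4. From constraints 4 and 5: a ≤ b and b ≤ 3, so a ≤ 3. But 3 < 4, so no value of a works.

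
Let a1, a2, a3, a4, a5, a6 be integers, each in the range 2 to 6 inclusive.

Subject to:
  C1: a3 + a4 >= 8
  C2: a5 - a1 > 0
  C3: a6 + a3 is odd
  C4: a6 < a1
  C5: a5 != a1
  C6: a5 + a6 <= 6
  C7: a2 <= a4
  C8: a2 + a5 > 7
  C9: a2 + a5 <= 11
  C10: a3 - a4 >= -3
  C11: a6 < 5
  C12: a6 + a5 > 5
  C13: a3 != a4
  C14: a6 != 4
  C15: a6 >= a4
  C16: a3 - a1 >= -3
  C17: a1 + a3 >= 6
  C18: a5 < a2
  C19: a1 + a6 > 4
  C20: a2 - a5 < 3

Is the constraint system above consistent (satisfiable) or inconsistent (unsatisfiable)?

Unsatisfiable

Constraints 2, 4, 7, 15, and 18 give a5 < a2, a2 ≤ a4, a4 ≤ a6, a6 < a1, a1 < a5. Chaining: a5 < a2 ≤ a4 ≤ a6 < a1 < a5, which forces a5 < a5 — impossible.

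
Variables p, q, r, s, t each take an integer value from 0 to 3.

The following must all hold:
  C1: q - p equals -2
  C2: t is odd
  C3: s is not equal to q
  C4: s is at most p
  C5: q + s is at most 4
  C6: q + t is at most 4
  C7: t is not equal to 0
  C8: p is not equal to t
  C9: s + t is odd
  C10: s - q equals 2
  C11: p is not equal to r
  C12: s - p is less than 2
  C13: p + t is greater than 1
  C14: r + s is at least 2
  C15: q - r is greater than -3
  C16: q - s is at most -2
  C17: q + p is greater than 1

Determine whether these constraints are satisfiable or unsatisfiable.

Take p = 2, q = 0, r = 1, s = 2, t = 1. Then constraint 1: q - p = -2; constraint 5: q + s = 2, and every other listed constraint is also met.

Satisfiable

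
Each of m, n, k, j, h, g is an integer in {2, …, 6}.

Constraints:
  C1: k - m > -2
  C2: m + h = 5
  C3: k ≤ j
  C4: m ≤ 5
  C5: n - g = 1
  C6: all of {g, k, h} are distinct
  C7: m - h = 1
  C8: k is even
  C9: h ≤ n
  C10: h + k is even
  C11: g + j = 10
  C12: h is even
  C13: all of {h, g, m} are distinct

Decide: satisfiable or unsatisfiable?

Satisfiable

The assignment m = 3, n = 6, k = 4, j = 5, h = 2, g = 5 works:
  constraint 1 holds since k - m = 1.
  constraint 2 holds since m + h = 5.
  constraint 5 holds since n - g = 1.
The rest check out directly.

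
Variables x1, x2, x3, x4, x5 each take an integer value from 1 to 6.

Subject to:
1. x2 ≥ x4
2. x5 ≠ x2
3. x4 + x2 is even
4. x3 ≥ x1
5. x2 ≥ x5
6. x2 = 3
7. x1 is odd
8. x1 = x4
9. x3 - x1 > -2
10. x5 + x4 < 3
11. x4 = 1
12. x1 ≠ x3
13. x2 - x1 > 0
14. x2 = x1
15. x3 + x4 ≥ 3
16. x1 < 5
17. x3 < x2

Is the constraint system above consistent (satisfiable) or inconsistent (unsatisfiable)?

Unsatisfiable

Constraint 6 fixes x2 = 3 and constraint 11 fixes x4 = 1. Constraints 8 and 14 give x2 = x1 = x4, so x2 = x4. But 3 ≠ 1 — contradiction.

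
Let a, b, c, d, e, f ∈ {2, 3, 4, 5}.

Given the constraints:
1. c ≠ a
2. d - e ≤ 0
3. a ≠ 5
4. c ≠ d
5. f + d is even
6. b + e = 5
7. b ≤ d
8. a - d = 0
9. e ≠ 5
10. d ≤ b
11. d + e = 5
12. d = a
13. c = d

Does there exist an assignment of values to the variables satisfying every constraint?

Unsatisfiable

From constraints 12 and 13, c = d = a, so c = a. But constraint 1 says c ≠ a. Contradiction.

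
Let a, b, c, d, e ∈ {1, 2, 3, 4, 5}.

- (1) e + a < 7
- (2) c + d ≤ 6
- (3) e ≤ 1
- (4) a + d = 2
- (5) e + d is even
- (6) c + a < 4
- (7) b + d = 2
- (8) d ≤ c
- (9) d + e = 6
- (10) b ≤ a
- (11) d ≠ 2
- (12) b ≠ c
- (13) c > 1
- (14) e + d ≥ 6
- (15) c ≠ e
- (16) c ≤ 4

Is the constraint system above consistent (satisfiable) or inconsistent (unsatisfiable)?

Unsatisfiable

From constraint 3: e ≤ 1. From constraints 8 and 16: d ≤ c ≤ 4. Hence e + d ≤ 5. But constraint 14 requires e + d ≥ 6, and 6 > 5. Contradiction.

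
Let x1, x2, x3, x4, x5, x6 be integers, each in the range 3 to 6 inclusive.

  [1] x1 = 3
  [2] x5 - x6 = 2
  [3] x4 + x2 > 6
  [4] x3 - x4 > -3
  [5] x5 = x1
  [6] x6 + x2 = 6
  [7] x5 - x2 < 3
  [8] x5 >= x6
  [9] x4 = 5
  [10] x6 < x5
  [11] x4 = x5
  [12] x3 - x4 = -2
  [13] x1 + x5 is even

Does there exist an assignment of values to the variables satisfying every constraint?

Constraint 9 fixes x4 = 5 and constraint 1 fixes x1 = 3. Constraints 5 and 11 give x4 = x5 = x1, so x4 = x1. But 5 ≠ 3 — contradiction.

Unsatisfiable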